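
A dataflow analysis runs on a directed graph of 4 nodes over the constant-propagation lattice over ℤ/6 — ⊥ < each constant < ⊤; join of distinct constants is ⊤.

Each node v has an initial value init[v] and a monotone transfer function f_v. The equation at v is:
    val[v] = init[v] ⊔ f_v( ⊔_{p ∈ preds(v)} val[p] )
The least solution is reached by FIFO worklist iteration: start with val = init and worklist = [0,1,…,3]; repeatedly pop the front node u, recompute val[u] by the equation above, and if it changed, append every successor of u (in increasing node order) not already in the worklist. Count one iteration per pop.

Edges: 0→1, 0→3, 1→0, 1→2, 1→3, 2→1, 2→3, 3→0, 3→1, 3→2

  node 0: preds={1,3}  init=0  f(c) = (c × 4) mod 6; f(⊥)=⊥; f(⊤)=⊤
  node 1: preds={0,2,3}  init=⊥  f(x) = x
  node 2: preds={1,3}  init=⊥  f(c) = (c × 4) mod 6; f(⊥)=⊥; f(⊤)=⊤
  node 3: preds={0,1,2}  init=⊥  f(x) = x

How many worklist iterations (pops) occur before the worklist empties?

Trace (7 dequeues):
  [1] u=0 | in ⊥ | out 0 | ==
  [2] u=1 | in 0 | out 0 | prev ⊥ | push {0}
  [3] u=2 | in 0 | out 0 | prev ⊥ | push {1}
  [4] u=3 | in 0 | out 0 | prev ⊥ | push {2}
  [5] u=0 | in 0 | out 0 | ==
  [6] u=1 | in 0 | out 0 | ==
  [7] u=2 | in 0 | out 0 | ==

Converged values:
  [0] 0
  [1] 0
  [2] 0
  [3] 0

7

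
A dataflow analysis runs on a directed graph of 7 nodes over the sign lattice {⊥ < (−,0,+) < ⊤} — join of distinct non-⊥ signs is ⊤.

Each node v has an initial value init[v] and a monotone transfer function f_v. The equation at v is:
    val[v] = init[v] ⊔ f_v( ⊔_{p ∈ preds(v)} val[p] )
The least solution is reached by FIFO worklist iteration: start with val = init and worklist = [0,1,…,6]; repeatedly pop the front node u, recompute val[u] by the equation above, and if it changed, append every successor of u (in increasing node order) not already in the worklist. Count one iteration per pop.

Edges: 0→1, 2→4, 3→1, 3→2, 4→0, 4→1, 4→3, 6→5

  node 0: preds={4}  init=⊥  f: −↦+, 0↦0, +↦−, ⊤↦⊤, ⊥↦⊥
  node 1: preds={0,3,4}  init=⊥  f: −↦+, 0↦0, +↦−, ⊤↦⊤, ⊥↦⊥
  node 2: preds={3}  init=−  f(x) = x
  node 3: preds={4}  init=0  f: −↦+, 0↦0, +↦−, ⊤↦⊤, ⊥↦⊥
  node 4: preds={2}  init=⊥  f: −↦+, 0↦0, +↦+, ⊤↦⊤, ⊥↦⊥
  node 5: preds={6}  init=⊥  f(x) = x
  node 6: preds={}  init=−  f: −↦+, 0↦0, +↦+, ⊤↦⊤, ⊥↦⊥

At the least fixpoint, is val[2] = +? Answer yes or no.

Worklist (12 pops):
  #1 pop 0: in=⊥ → ⊥ (no change)
  #2 pop 1: in=0 → 0 (was ⊥); enqueue []
  #3 pop 2: in=0 → ⊤ (was −); enqueue []
  #4 pop 3: in=⊥ → 0 (no change)
  #5 pop 4: in=⊤ → ⊤ (was ⊥); enqueue [0,1,3]
  #6 pop 5: in=− → − (was ⊥); enqueue []
  #7 pop 6: in=⊥ → − (no change)
  #8 pop 0: in=⊤ → ⊤ (was ⊥); enqueue []
  #9 pop 1: in=⊤ → ⊤ (was 0); enqueue []
  #10 pop 3: in=⊤ → ⊤ (was 0); enqueue [1,2]
  #11 pop 1: in=⊤ → ⊤ (no change)
  #12 pop 2: in=⊤ → ⊤ (no change)

Fixpoint:
  val[0] = ⊤
  val[1] = ⊤
  val[2] = ⊤
  val[3] = ⊤
  val[4] = ⊤
  val[5] = −
  val[6] = −

no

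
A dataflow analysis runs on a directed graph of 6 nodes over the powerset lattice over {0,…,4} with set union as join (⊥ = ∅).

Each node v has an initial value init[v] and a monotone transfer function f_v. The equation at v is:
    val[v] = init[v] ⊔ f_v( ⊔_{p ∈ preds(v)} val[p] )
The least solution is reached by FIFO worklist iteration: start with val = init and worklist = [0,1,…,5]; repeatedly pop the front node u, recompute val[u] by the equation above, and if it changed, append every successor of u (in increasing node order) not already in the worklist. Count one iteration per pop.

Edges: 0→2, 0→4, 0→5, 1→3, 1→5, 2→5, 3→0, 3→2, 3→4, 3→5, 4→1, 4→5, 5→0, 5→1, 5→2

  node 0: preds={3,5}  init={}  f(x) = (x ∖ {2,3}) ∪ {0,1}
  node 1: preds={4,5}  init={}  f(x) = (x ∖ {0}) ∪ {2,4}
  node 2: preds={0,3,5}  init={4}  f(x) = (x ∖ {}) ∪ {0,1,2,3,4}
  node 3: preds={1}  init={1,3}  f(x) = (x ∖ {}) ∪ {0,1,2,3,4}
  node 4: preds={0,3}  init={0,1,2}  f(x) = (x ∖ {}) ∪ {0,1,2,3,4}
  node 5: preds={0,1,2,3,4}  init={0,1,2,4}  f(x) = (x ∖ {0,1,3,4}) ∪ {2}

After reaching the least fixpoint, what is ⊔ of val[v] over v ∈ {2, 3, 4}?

{0,1,2,3,4}

Worklist (11 pops):
  #1 pop 0: in={0,1,2,3,4} → {0,1,4} (was {}); enqueue []
  #2 pop 1: in={0,1,2,4} → {1,2,4} (was {}); enqueue []
  #3 pop 2: in={0,1,2,3,4} → {0,1,2,3,4} (was {4}); enqueue []
  #4 pop 3: in={1,2,4} → {0,1,2,3,4} (was {1,3}); enqueue [0,2]
  #5 pop 4: in={0,1,2,3,4} → {0,1,2,3,4} (was {0,1,2}); enqueue [1]
  #6 pop 5: in={0,1,2,3,4} → {0,1,2,4} (no change)
  #7 pop 0: in={0,1,2,3,4} → {0,1,4} (no change)
  #8 pop 2: in={0,1,2,3,4} → {0,1,2,3,4} (no change)
  #9 pop 1: in={0,1,2,3,4} → {1,2,3,4} (was {1,2,4}); enqueue [3,5]
  #10 pop 3: in={1,2,3,4} → {0,1,2,3,4} (no change)
  #11 pop 5: in={0,1,2,3,4} → {0,1,2,4} (no change)

Fixpoint:
  val[0] = {0,1,4}
  val[1] = {1,2,3,4}
  val[2] = {0,1,2,3,4}
  val[3] = {0,1,2,3,4}
  val[4] = {0,1,2,3,4}
  val[5] = {0,1,2,4}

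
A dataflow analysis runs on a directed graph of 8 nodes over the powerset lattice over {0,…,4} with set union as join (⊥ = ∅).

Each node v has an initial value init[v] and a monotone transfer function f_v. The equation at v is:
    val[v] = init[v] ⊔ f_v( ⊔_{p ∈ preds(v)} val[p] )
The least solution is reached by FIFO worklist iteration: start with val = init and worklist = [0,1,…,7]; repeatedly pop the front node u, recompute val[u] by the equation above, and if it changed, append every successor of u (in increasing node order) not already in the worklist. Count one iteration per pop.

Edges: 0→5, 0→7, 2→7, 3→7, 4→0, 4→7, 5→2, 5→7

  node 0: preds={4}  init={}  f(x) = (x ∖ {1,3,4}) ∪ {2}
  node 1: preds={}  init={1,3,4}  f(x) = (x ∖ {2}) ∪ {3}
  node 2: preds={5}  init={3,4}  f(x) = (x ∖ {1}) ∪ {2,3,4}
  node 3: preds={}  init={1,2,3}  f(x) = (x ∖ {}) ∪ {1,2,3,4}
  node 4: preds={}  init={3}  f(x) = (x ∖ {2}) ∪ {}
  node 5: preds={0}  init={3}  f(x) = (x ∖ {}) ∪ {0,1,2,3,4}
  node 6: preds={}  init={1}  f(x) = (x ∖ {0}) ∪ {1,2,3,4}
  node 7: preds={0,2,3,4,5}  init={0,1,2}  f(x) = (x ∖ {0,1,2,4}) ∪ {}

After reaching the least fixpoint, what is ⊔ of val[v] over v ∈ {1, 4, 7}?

Iteration log — 10 steps:
  step 1. node 0  ⊔preds={3}  new={2}  old={}  +wl: 
  step 2. node 1  ⊔preds={}  new={1,3,4}  stable
  step 3. node 2  ⊔preds={3}  new={2,3,4}  old={3,4}  +wl: 
  step 4. node 3  ⊔preds={}  new={1,2,3,4}  old={1,2,3}  +wl: 
  step 5. node 4  ⊔preds={}  new={3}  stable
  step 6. node 5  ⊔preds={2}  new={0,1,2,3,4}  old={3}  +wl: 2
  step 7. node 6  ⊔preds={}  new={1,2,3,4}  old={1}  +wl: 
  step 8. node 7  ⊔preds={0,1,2,3,4}  new={0,1,2,3}  old={0,1,2}  +wl: 
  step 9. node 2  ⊔preds={0,1,2,3,4}  new={0,2,3,4}  old={2,3,4}  +wl: 7
  step 10. node 7  ⊔preds={0,1,2,3,4}  new={0,1,2,3}  stable

Least fixpoint reached:
  node 0: {2}
  node 1: {1,3,4}
  node 2: {0,2,3,4}
  node 3: {1,2,3,4}
  node 4: {3}
  node 5: {0,1,2,3,4}
  node 6: {1,2,3,4}
  node 7: {0,1,2,3}

{0,1,2,3,4}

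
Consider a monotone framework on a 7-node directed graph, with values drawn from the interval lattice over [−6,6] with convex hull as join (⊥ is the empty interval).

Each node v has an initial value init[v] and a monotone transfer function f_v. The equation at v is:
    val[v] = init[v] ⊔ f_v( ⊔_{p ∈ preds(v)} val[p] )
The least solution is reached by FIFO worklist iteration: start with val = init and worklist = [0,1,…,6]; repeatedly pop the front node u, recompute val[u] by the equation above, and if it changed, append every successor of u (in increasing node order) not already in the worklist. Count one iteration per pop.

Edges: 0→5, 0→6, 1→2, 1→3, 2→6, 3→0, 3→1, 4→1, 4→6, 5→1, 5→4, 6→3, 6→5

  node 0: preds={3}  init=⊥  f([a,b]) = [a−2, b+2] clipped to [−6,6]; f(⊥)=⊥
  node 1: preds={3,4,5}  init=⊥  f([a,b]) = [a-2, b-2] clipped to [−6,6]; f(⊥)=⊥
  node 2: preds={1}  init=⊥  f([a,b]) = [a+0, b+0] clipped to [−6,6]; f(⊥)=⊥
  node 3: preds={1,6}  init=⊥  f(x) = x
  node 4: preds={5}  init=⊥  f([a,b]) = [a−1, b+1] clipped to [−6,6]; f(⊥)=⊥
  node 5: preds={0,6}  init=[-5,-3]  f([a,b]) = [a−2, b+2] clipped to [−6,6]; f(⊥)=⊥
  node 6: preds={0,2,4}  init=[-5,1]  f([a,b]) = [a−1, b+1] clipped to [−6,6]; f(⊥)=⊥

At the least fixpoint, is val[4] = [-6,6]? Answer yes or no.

Iteration log — 30 steps:
  step 1. node 0  ⊔preds=⊥  new=⊥  stable
  step 2. node 1  ⊔preds=[-5,-3]  new=[-6,-5]  old=⊥  +wl: 
  step 3. node 2  ⊔preds=[-6,-5]  new=[-6,-5]  old=⊥  +wl: 
  step 4. node 3  ⊔preds=[-6,1]  new=[-6,1]  old=⊥  +wl: 0,1
  step 5. node 4  ⊔preds=[-5,-3]  new=[-6,-2]  old=⊥  +wl: 
  step 6. node 5  ⊔preds=[-5,1]  new=[-6,3]  old=[-5,-3]  +wl: 4
  step 7. node 6  ⊔preds=[-6,-2]  new=[-6,1]  old=[-5,1]  +wl: 3,5
  step 8. node 0  ⊔preds=[-6,1]  new=[-6,3]  old=⊥  +wl: 6
  step 9. node 1  ⊔preds=[-6,3]  new=[-6,1]  old=[-6,-5]  +wl: 2
  step 10. node 4  ⊔preds=[-6,3]  new=[-6,4]  old=[-6,-2]  +wl: 1
  step 11. node 3  ⊔preds=[-6,1]  new=[-6,1]  stable
  step 12. node 5  ⊔preds=[-6,3]  new=[-6,5]  old=[-6,3]  +wl: 4
  step 13. node 6  ⊔preds=[-6,4]  new=[-6,5]  old=[-6,1]  +wl: 3,5
  step 14. node 2  ⊔preds=[-6,1]  new=[-6,1]  old=[-6,-5]  +wl: 6
  step 15. node 1  ⊔preds=[-6,5]  new=[-6,3]  old=[-6,1]  +wl: 2
  step 16. node 4  ⊔preds=[-6,5]  new=[-6,6]  old=[-6,4]  +wl: 1
  step 17. node 3  ⊔preds=[-6,5]  new=[-6,5]  old=[-6,1]  +wl: 0
  step 18. node 5  ⊔preds=[-6,5]  new=[-6,6]  old=[-6,5]  +wl: 4
  step 19. node 6  ⊔preds=[-6,6]  new=[-6,6]  old=[-6,5]  +wl: 3,5
  step 20. node 2  ⊔preds=[-6,3]  new=[-6,3]  old=[-6,1]  +wl: 6
  step 21. node 1  ⊔preds=[-6,6]  new=[-6,4]  old=[-6,3]  +wl: 2
  step 22. node 0  ⊔preds=[-6,5]  new=[-6,6]  old=[-6,3]  +wl: 
  step 23. node 4  ⊔preds=[-6,6]  new=[-6,6]  stable
  step 24. node 3  ⊔preds=[-6,6]  new=[-6,6]  old=[-6,5]  +wl: 0,1
  step 25. node 5  ⊔preds=[-6,6]  new=[-6,6]  stable
  step 26. node 6  ⊔preds=[-6,6]  new=[-6,6]  stable
  step 27. node 2  ⊔preds=[-6,4]  new=[-6,4]  old=[-6,3]  +wl: 6
  step 28. node 0  ⊔preds=[-6,6]  new=[-6,6]  stable
  step 29. node 1  ⊔preds=[-6,6]  new=[-6,4]  stable
  step 30. node 6  ⊔preds=[-6,6]  new=[-6,6]  stable

Least fixpoint reached:
  node 0: [-6,6]
  node 1: [-6,4]
  node 2: [-6,4]
  node 3: [-6,6]
  node 4: [-6,6]
  node 5: [-6,6]
  node 6: [-6,6]

yes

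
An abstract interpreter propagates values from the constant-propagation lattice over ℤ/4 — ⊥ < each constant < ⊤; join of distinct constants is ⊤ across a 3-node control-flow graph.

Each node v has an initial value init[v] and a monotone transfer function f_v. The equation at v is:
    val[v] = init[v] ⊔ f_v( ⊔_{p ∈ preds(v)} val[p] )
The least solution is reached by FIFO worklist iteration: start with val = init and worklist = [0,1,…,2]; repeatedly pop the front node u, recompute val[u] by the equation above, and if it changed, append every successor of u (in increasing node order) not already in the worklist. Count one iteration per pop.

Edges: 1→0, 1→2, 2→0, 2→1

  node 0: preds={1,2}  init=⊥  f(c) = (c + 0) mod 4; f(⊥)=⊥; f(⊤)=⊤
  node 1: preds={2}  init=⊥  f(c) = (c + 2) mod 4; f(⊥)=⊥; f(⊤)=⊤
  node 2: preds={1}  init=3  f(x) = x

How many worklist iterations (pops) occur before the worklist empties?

7

Trace (7 dequeues):
  [1] u=0 | in 3 | out 3 | prev ⊥ | push {}
  [2] u=1 | in 3 | out 1 | prev ⊥ | push {0}
  [3] u=2 | in 1 | out ⊤ | prev 3 | push {1}
  [4] u=0 | in ⊤ | out ⊤ | prev 3 | push {}
  [5] u=1 | in ⊤ | out ⊤ | prev 1 | push {0,2}
  [6] u=0 | in ⊤ | out ⊤ | ==
  [7] u=2 | in ⊤ | out ⊤ | ==

Converged values:
  [0] ⊤
  [1] ⊤
  [2] ⊤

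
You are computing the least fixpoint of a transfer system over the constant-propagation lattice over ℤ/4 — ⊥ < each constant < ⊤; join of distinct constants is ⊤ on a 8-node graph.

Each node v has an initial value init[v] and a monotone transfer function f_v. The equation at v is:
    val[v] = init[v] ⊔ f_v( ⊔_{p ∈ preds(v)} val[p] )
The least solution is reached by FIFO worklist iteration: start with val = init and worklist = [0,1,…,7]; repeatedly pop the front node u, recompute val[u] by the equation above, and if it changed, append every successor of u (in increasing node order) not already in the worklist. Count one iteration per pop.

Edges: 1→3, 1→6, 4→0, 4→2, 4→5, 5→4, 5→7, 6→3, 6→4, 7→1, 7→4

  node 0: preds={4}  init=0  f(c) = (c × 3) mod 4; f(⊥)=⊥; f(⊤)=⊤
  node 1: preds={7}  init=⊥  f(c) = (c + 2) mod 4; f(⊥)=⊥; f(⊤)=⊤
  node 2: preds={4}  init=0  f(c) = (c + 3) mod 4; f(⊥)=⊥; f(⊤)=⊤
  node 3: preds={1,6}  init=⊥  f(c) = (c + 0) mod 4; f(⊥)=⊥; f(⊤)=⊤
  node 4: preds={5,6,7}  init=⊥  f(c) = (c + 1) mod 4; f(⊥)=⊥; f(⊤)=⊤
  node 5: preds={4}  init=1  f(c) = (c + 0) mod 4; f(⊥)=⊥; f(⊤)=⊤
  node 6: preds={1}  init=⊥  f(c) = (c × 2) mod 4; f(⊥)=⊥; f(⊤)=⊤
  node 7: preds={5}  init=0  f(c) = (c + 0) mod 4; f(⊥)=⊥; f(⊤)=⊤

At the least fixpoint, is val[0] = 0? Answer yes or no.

no

Iteration log — 17 steps:
  step 1. node 0  ⊔preds=⊥  new=0  stable
  step 2. node 1  ⊔preds=0  new=2  old=⊥  +wl: 
  step 3. node 2  ⊔preds=⊥  new=0  stable
  step 4. node 3  ⊔preds=2  new=2  old=⊥  +wl: 
  step 5. node 4  ⊔preds=⊤  new=⊤  old=⊥  +wl: 0,2
  step 6. node 5  ⊔preds=⊤  new=⊤  old=1  +wl: 4
  step 7. node 6  ⊔preds=2  new=0  old=⊥  +wl: 3
  step 8. node 7  ⊔preds=⊤  new=⊤  old=0  +wl: 1
  step 9. node 0  ⊔preds=⊤  new=⊤  old=0  +wl: 
  step 10. node 2  ⊔preds=⊤  new=⊤  old=0  +wl: 
  step 11. node 4  ⊔preds=⊤  new=⊤  stable
  step 12. node 3  ⊔preds=⊤  new=⊤  old=2  +wl: 
  step 13. node 1  ⊔preds=⊤  new=⊤  old=2  +wl: 3,6
  step 14. node 3  ⊔preds=⊤  new=⊤  stable
  step 15. node 6  ⊔preds=⊤  new=⊤  old=0  +wl: 3,4
  step 16. node 3  ⊔preds=⊤  new=⊤  stable
  step 17. node 4  ⊔preds=⊤  new=⊤  stable

Least fixpoint reached:
  node 0: ⊤
  node 1: ⊤
  node 2: ⊤
  node 3: ⊤
  node 4: ⊤
  node 5: ⊤
  node 6: ⊤
  node 7: ⊤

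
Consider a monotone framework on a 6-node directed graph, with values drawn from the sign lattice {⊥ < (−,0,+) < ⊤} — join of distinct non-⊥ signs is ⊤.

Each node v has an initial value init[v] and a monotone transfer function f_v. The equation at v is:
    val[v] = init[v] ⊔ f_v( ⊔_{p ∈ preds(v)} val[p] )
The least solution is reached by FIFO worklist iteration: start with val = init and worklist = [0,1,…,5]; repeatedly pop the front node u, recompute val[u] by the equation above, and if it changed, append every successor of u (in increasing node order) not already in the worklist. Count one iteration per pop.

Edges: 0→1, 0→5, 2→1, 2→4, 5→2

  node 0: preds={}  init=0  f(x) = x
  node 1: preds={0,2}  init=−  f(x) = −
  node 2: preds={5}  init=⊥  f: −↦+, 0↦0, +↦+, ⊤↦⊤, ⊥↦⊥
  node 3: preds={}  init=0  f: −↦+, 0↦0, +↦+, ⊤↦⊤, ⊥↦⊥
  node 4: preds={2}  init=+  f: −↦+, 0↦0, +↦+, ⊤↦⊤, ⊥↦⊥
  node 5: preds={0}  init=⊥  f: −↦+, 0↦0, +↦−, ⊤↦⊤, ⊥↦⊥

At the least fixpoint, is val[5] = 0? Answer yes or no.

Worklist (9 pops):
  #1 pop 0: in=⊥ → 0 (no change)
  #2 pop 1: in=0 → − (no change)
  #3 pop 2: in=⊥ → ⊥ (no change)
  #4 pop 3: in=⊥ → 0 (no change)
  #5 pop 4: in=⊥ → + (no change)
  #6 pop 5: in=0 → 0 (was ⊥); enqueue [2]
  #7 pop 2: in=0 → 0 (was ⊥); enqueue [1,4]
  #8 pop 1: in=0 → − (no change)
  #9 pop 4: in=0 → ⊤ (was +); enqueue []

Fixpoint:
  val[0] = 0
  val[1] = −
  val[2] = 0
  val[3] = 0
  val[4] = ⊤
  val[5] = 0

yes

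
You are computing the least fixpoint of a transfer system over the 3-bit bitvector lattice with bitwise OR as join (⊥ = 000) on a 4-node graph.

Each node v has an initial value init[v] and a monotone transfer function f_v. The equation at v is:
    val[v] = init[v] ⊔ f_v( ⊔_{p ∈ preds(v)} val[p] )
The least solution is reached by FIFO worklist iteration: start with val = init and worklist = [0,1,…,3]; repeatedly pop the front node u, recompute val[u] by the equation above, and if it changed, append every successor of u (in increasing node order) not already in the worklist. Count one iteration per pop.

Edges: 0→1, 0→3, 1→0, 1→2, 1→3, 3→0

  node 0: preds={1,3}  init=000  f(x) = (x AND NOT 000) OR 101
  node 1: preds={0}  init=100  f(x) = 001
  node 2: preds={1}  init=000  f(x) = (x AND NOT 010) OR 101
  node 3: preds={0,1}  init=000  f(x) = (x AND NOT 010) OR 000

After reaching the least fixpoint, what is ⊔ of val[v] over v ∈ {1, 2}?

Iteration log — 5 steps:
  step 1. node 0  ⊔preds=100  new=101  old=000  +wl: 
  step 2. node 1  ⊔preds=101  new=101  old=100  +wl: 0
  step 3. node 2  ⊔preds=101  new=101  old=000  +wl: 
  step 4. node 3  ⊔preds=101  new=101  old=000  +wl: 
  step 5. node 0  ⊔preds=101  new=101  stable

Least fixpoint reached:
  node 0: 101
  node 1: 101
  node 2: 101
  node 3: 101

101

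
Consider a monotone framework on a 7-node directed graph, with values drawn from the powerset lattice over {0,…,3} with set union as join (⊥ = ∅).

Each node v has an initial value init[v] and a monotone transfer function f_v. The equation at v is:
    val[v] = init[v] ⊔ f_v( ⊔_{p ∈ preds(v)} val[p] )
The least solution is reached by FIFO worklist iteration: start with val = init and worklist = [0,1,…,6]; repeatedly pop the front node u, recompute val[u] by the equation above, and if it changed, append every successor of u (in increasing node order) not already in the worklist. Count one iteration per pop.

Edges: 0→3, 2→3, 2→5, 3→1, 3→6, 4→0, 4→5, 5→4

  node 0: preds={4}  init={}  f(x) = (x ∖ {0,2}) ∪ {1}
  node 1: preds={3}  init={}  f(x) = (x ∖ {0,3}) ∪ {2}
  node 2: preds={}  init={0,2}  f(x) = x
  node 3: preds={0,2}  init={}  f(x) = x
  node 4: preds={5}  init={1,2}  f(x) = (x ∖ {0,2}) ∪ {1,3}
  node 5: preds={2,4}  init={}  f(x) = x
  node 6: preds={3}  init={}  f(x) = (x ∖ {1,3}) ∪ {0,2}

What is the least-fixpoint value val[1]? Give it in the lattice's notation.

{1,2}

Trace (13 dequeues):
  [1] u=0 | in {1,2} | out {1} | prev {} | push {}
  [2] u=1 | in {} | out {2} | prev {} | push {}
  [3] u=2 | in {} | out {0,2} | ==
  [4] u=3 | in {0,1,2} | out {0,1,2} | prev {} | push {1}
  [5] u=4 | in {} | out {1,2,3} | prev {1,2} | push {0}
  [6] u=5 | in {0,1,2,3} | out {0,1,2,3} | prev {} | push {4}
  [7] u=6 | in {0,1,2} | out {0,2} | prev {} | push {}
  [8] u=1 | in {0,1,2} | out {1,2} | prev {2} | push {}
  [9] u=0 | in {1,2,3} | out {1,3} | prev {1} | push {3}
  [10] u=4 | in {0,1,2,3} | out {1,2,3} | ==
  [11] u=3 | in {0,1,2,3} | out {0,1,2,3} | prev {0,1,2} | push {1,6}
  [12] u=1 | in {0,1,2,3} | out {1,2} | ==
  [13] u=6 | in {0,1,2,3} | out {0,2} | ==

Converged values:
  [0] {1,3}
  [1] {1,2}
  [2] {0,2}
  [3] {0,1,2,3}
  [4] {1,2,3}
  [5] {0,1,2,3}
  [6] {0,2}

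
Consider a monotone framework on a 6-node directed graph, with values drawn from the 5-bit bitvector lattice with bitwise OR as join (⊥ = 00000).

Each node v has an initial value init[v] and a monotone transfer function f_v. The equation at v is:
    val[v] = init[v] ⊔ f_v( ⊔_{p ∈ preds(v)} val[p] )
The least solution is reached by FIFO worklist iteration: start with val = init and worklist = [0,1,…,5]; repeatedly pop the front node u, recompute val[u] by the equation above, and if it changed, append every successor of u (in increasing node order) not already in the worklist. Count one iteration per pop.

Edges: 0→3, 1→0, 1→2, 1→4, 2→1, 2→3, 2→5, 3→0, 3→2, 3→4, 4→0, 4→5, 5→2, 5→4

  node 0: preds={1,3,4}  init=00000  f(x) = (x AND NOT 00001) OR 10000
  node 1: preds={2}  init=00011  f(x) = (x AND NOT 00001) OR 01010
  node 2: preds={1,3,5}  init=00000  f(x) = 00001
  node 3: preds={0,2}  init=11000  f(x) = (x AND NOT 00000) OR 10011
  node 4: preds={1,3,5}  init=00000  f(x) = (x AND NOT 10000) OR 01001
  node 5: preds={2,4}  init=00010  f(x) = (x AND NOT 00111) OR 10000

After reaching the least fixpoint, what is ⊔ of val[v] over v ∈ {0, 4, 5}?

11011

Trace (10 dequeues):
  [1] u=0 | in 11011 | out 11010 | prev 00000 | push {}
  [2] u=1 | in 00000 | out 01011 | prev 00011 | push {0}
  [3] u=2 | in 11011 | out 00001 | prev 00000 | push {1}
  [4] u=3 | in 11011 | out 11011 | prev 11000 | push {2}
  [5] u=4 | in 11011 | out 01011 | prev 00000 | push {}
  [6] u=5 | in 01011 | out 11010 | prev 00010 | push {4}
  [7] u=0 | in 11011 | out 11010 | ==
  [8] u=1 | in 00001 | out 01011 | ==
  [9] u=2 | in 11011 | out 00001 | ==
  [10] u=4 | in 11011 | out 01011 | ==

Converged values:
  [0] 11010
  [1] 01011
  [2] 00001
  [3] 11011
  [4] 01011
  [5] 11010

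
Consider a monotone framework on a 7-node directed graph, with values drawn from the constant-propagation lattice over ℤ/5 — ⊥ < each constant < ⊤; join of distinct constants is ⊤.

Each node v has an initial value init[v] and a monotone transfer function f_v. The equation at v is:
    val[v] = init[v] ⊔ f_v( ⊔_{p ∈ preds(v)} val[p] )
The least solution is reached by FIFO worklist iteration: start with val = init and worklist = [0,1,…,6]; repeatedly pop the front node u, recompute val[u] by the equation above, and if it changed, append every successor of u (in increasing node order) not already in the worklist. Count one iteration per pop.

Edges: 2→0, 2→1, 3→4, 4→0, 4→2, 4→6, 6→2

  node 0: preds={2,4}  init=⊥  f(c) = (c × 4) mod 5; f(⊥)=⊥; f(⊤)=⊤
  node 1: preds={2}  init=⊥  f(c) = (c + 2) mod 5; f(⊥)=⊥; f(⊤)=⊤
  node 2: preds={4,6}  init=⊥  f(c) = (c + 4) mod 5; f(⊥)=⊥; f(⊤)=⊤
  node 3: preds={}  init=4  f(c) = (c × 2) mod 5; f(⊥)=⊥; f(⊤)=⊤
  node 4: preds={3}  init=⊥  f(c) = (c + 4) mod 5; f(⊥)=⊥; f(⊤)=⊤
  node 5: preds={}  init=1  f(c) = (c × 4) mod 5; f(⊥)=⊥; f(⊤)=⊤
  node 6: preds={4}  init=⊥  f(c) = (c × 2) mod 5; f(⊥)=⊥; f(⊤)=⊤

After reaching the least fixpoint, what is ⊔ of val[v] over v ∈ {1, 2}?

⊤

Iteration log — 11 steps:
  step 1. node 0  ⊔preds=⊥  new=⊥  stable
  step 2. node 1  ⊔preds=⊥  new=⊥  stable
  step 3. node 2  ⊔preds=⊥  new=⊥  stable
  step 4. node 3  ⊔preds=⊥  new=4  stable
  step 5. node 4  ⊔preds=4  new=3  old=⊥  +wl: 0,2
  step 6. node 5  ⊔preds=⊥  new=1  stable
  step 7. node 6  ⊔preds=3  new=1  old=⊥  +wl: 
  step 8. node 0  ⊔preds=3  new=2  old=⊥  +wl: 
  step 9. node 2  ⊔preds=⊤  new=⊤  old=⊥  +wl: 0,1
  step 10. node 0  ⊔preds=⊤  new=⊤  old=2  +wl: 
  step 11. node 1  ⊔preds=⊤  new=⊤  old=⊥  +wl: 

Least fixpoint reached:
  node 0: ⊤
  node 1: ⊤
  node 2: ⊤
  node 3: 4
  node 4: 3
  node 5: 1
  node 6: 1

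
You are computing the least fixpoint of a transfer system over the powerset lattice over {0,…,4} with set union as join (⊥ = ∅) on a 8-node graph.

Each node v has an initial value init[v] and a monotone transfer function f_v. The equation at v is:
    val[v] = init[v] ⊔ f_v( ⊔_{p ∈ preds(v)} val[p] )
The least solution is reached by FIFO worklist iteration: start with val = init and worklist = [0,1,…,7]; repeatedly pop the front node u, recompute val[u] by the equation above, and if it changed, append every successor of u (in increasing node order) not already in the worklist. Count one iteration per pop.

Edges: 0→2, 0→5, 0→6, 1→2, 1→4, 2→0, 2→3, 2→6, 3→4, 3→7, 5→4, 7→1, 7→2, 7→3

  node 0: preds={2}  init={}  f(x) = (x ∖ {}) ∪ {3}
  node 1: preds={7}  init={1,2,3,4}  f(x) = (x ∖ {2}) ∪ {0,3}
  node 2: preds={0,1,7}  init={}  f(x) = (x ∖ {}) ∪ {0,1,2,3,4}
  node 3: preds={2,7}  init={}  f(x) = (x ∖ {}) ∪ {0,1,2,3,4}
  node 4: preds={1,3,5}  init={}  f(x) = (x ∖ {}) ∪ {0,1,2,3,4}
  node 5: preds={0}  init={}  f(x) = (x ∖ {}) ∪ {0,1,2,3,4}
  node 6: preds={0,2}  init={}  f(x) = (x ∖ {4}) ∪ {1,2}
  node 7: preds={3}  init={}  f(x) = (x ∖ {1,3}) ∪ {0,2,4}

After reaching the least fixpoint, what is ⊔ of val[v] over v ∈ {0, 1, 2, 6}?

Trace (15 dequeues):
  [1] u=0 | in {} | out {3} | prev {} | push {}
  [2] u=1 | in {} | out {0,1,2,3,4} | prev {1,2,3,4} | push {}
  [3] u=2 | in {0,1,2,3,4} | out {0,1,2,3,4} | prev {} | push {0}
  [4] u=3 | in {0,1,2,3,4} | out {0,1,2,3,4} | prev {} | push {}
  [5] u=4 | in {0,1,2,3,4} | out {0,1,2,3,4} | prev {} | push {}
  [6] u=5 | in {3} | out {0,1,2,3,4} | prev {} | push {4}
  [7] u=6 | in {0,1,2,3,4} | out {0,1,2,3} | prev {} | push {}
  [8] u=7 | in {0,1,2,3,4} | out {0,2,4} | prev {} | push {1,2,3}
  [9] u=0 | in {0,1,2,3,4} | out {0,1,2,3,4} | prev {3} | push {5,6}
  [10] u=4 | in {0,1,2,3,4} | out {0,1,2,3,4} | ==
  [11] u=1 | in {0,2,4} | out {0,1,2,3,4} | ==
  [12] u=2 | in {0,1,2,3,4} | out {0,1,2,3,4} | ==
  [13] u=3 | in {0,1,2,3,4} | out {0,1,2,3,4} | ==
  [14] u=5 | in {0,1,2,3,4} | out {0,1,2,3,4} | ==
  [15] u=6 | in {0,1,2,3,4} | out {0,1,2,3} | ==

Converged values:
  [0] {0,1,2,3,4}
  [1] {0,1,2,3,4}
  [2] {0,1,2,3,4}
  [3] {0,1,2,3,4}
  [4] {0,1,2,3,4}
  [5] {0,1,2,3,4}
  [6] {0,1,2,3}
  [7] {0,2,4}

{0,1,2,3,4}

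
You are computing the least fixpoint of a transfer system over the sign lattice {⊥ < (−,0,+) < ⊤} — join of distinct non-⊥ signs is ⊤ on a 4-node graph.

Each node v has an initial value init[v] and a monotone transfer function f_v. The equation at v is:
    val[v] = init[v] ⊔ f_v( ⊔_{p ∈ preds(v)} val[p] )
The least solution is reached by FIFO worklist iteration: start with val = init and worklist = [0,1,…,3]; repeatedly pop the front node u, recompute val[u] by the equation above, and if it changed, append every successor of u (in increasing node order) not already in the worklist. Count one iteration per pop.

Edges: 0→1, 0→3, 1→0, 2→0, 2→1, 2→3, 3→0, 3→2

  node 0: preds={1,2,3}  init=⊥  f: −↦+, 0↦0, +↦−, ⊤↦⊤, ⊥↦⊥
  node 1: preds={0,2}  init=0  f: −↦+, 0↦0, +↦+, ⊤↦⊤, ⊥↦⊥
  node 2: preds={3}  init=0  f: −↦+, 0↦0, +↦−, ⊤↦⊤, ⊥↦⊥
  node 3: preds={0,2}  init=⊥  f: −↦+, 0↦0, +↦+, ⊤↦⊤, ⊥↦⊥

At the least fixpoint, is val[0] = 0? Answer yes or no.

yes

Iteration log — 6 steps:
  step 1. node 0  ⊔preds=0  new=0  old=⊥  +wl: 
  step 2. node 1  ⊔preds=0  new=0  stable
  step 3. node 2  ⊔preds=⊥  new=0  stable
  step 4. node 3  ⊔preds=0  new=0  old=⊥  +wl: 0,2
  step 5. node 0  ⊔preds=0  new=0  stable
  step 6. node 2  ⊔preds=0  new=0  stable

Least fixpoint reached:
  node 0: 0
  node 1: 0
  node 2: 0
  node 3: 0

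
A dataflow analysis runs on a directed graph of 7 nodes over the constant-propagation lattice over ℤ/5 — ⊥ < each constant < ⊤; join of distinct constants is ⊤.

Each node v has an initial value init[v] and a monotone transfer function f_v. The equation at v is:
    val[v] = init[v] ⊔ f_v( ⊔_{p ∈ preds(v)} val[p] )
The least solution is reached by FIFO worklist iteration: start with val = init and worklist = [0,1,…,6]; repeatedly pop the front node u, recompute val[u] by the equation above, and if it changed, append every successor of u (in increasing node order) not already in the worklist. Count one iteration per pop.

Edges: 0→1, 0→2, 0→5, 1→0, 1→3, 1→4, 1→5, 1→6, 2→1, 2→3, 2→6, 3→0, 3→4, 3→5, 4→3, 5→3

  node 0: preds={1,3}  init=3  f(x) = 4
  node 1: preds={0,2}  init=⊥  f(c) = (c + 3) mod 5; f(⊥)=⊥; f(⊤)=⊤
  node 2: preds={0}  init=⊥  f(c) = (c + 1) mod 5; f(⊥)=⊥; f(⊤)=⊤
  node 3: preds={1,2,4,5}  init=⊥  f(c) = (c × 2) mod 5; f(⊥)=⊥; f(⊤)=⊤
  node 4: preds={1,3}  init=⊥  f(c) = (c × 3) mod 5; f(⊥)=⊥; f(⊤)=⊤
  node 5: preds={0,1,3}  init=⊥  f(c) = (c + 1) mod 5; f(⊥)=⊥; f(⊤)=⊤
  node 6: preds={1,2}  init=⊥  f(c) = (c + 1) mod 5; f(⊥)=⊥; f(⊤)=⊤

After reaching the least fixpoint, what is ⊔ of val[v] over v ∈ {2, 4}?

⊤

Trace (10 dequeues):
  [1] u=0 | in ⊥ | out ⊤ | prev 3 | push {}
  [2] u=1 | in ⊤ | out ⊤ | prev ⊥ | push {0}
  [3] u=2 | in ⊤ | out ⊤ | prev ⊥ | push {1}
  [4] u=3 | in ⊤ | out ⊤ | prev ⊥ | push {}
  [5] u=4 | in ⊤ | out ⊤ | prev ⊥ | push {3}
  [6] u=5 | in ⊤ | out ⊤ | prev ⊥ | push {}
  [7] u=6 | in ⊤ | out ⊤ | prev ⊥ | push {}
  [8] u=0 | in ⊤ | out ⊤ | ==
  [9] u=1 | in ⊤ | out ⊤ | ==
  [10] u=3 | in ⊤ | out ⊤ | ==

Converged values:
  [0] ⊤
  [1] ⊤
  [2] ⊤
  [3] ⊤
  [4] ⊤
  [5] ⊤
  [6] ⊤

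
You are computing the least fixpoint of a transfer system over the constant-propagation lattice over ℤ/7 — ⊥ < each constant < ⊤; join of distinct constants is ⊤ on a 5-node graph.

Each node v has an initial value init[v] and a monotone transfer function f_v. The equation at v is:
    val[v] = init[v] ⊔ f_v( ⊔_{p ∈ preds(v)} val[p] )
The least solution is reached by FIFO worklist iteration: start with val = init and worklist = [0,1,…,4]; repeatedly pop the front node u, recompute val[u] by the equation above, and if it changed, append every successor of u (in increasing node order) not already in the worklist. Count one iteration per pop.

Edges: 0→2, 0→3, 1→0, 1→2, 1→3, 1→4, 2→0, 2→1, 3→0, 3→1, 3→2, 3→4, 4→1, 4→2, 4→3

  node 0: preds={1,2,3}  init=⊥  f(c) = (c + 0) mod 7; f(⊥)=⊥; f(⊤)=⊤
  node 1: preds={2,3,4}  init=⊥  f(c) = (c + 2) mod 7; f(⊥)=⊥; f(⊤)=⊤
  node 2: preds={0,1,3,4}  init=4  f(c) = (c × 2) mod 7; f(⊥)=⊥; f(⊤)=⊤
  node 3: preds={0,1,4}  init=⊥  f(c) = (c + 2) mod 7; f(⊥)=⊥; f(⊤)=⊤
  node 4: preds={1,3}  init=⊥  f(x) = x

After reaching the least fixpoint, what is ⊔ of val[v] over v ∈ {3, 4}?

⊤

Worklist (11 pops):
  #1 pop 0: in=4 → 4 (was ⊥); enqueue []
  #2 pop 1: in=4 → 6 (was ⊥); enqueue [0]
  #3 pop 2: in=⊤ → ⊤ (was 4); enqueue [1]
  #4 pop 3: in=⊤ → ⊤ (was ⊥); enqueue [2]
  #5 pop 4: in=⊤ → ⊤ (was ⊥); enqueue [3]
  #6 pop 0: in=⊤ → ⊤ (was 4); enqueue []
  #7 pop 1: in=⊤ → ⊤ (was 6); enqueue [0,4]
  #8 pop 2: in=⊤ → ⊤ (no change)
  #9 pop 3: in=⊤ → ⊤ (no change)
  #10 pop 0: in=⊤ → ⊤ (no change)
  #11 pop 4: in=⊤ → ⊤ (no change)

Fixpoint:
  val[0] = ⊤
  val[1] = ⊤
  val[2] = ⊤
  val[3] = ⊤
  val[4] = ⊤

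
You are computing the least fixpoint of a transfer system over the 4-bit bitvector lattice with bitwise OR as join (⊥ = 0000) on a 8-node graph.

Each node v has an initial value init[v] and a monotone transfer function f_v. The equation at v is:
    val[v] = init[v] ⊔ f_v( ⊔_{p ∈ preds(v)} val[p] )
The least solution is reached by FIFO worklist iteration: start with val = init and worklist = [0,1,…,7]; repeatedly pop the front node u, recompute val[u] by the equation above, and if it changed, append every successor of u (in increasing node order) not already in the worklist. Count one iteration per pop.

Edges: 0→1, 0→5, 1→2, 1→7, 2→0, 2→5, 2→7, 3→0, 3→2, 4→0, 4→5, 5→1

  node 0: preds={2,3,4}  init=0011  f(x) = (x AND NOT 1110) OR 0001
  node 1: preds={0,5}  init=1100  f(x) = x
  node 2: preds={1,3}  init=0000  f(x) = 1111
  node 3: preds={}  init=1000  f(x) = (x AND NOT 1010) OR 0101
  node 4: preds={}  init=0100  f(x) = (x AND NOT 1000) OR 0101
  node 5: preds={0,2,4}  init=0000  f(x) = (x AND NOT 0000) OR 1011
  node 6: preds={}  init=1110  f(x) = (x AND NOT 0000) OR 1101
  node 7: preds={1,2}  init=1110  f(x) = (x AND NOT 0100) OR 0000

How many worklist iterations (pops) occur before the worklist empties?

Trace (11 dequeues):
  [1] u=0 | in 1100 | out 0011 | ==
  [2] u=1 | in 0011 | out 1111 | prev 1100 | push {}
  [3] u=2 | in 1111 | out 1111 | prev 0000 | push {0}
  [4] u=3 | in 0000 | out 1101 | prev 1000 | push {2}
  [5] u=4 | in 0000 | out 0101 | prev 0100 | push {}
  [6] u=5 | in 1111 | out 1111 | prev 0000 | push {1}
  [7] u=6 | in 0000 | out 1111 | prev 1110 | push {}
  [8] u=7 | in 1111 | out 1111 | prev 1110 | push {}
  [9] u=0 | in 1111 | out 0011 | ==
  [10] u=2 | in 1111 | out 1111 | ==
  [11] u=1 | in 1111 | out 1111 | ==

Converged values:
  [0] 0011
  [1] 1111
  [2] 1111
  [3] 1101
  [4] 0101
  [5] 1111
  [6] 1111
  [7] 1111

11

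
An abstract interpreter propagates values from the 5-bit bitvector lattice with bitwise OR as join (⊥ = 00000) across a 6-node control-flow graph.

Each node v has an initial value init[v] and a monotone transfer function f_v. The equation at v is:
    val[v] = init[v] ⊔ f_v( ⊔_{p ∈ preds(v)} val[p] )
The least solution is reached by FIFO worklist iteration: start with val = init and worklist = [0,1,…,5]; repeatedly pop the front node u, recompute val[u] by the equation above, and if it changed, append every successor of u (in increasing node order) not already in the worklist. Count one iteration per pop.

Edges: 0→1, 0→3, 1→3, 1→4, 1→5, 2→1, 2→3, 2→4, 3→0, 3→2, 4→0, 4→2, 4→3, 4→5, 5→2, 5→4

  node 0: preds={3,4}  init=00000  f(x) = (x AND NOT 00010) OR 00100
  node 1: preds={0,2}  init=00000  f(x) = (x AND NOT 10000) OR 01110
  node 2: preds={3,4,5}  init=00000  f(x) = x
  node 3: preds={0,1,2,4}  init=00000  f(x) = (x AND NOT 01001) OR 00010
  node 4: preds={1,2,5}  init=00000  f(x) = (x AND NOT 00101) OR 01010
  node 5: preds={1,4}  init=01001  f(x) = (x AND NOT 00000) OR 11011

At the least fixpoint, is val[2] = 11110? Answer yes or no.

no

Trace (17 dequeues):
  [1] u=0 | in 00000 | out 00100 | prev 00000 | push {}
  [2] u=1 | in 00100 | out 01110 | prev 00000 | push {}
  [3] u=2 | in 01001 | out 01001 | prev 00000 | push {1}
  [4] u=3 | in 01111 | out 00110 | prev 00000 | push {0,2}
  [5] u=4 | in 01111 | out 01010 | prev 00000 | push {3}
  [6] u=5 | in 01110 | out 11111 | prev 01001 | push {4}
  [7] u=1 | in 01101 | out 01111 | prev 01110 | push {5}
  [8] u=0 | in 01110 | out 01100 | prev 00100 | push {1}
  [9] u=2 | in 11111 | out 11111 | prev 01001 | push {}
  [10] u=3 | in 11111 | out 10110 | prev 00110 | push {0,2}
  [11] u=4 | in 11111 | out 11010 | prev 01010 | push {3}
  [12] u=5 | in 11111 | out 11111 | ==
  [13] u=1 | in 11111 | out 01111 | ==
  [14] u=0 | in 11110 | out 11100 | prev 01100 | push {1}
  [15] u=2 | in 11111 | out 11111 | ==
  [16] u=3 | in 11111 | out 10110 | ==
  [17] u=1 | in 11111 | out 01111 | ==

Converged values:
  [0] 11100
  [1] 01111
  [2] 11111
  [3] 10110
  [4] 11010
  [5] 11111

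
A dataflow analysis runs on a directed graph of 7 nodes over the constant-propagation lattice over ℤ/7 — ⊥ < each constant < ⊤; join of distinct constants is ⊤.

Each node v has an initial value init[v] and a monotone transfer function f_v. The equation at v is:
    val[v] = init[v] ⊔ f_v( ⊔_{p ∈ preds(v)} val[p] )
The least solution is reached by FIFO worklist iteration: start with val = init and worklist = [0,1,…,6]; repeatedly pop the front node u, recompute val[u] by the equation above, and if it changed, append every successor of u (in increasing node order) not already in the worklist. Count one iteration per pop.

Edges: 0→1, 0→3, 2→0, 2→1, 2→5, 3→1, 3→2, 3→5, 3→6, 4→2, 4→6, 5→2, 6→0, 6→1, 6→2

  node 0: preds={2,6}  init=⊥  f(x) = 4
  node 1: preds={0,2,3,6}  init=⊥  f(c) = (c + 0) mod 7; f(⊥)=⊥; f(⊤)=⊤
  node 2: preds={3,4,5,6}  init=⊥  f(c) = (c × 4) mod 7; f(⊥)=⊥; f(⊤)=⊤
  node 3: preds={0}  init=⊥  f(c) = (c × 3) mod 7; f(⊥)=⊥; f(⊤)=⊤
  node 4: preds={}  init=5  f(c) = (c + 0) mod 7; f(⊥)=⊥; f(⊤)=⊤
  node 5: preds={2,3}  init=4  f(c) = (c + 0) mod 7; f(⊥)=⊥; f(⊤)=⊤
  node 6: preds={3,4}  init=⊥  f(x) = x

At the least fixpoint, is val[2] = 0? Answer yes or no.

Trace (10 dequeues):
  [1] u=0 | in ⊥ | out 4 | prev ⊥ | push {}
  [2] u=1 | in 4 | out 4 | prev ⊥ | push {}
  [3] u=2 | in ⊤ | out ⊤ | prev ⊥ | push {0,1}
  [4] u=3 | in 4 | out 5 | prev ⊥ | push {2}
  [5] u=4 | in ⊥ | out 5 | ==
  [6] u=5 | in ⊤ | out ⊤ | prev 4 | push {}
  [7] u=6 | in 5 | out 5 | prev ⊥ | push {}
  [8] u=0 | in ⊤ | out 4 | ==
  [9] u=1 | in ⊤ | out ⊤ | prev 4 | push {}
  [10] u=2 | in ⊤ | out ⊤ | ==

Converged values:
  [0] 4
  [1] ⊤
  [2] ⊤
  [3] 5
  [4] 5
  [5] ⊤
  [6] 5

no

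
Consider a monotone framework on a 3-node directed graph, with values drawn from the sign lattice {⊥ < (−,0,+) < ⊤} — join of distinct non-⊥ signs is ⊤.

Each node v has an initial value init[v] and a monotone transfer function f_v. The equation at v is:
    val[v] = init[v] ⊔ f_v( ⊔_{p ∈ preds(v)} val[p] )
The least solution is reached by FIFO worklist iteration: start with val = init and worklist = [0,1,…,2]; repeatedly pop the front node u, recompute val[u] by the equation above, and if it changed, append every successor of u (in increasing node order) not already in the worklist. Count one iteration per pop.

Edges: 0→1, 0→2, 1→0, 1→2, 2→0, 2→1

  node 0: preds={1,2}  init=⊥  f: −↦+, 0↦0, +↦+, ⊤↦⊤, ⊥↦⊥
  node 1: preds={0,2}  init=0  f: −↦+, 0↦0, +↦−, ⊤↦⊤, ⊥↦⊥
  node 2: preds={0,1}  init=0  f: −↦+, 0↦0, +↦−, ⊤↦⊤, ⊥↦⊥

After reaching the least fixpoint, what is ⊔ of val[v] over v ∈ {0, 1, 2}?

Iteration log — 3 steps:
  step 1. node 0  ⊔preds=0  new=0  old=⊥  +wl: 
  step 2. node 1  ⊔preds=0  new=0  stable
  step 3. node 2  ⊔preds=0  new=0  stable

Least fixpoint reached:
  node 0: 0
  node 1: 0
  node 2: 0

0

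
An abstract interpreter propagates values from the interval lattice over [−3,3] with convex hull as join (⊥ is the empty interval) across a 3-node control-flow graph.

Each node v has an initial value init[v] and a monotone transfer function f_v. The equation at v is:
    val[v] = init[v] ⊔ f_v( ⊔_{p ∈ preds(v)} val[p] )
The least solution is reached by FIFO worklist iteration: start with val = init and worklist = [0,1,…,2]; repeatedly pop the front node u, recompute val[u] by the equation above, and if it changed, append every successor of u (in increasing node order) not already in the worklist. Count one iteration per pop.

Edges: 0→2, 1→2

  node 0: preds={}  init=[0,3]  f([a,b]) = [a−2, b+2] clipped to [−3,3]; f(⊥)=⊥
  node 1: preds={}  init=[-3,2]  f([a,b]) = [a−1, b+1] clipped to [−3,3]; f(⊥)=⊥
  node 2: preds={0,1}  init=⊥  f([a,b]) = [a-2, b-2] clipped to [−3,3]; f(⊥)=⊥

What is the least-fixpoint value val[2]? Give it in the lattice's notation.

Iteration log — 3 steps:
  step 1. node 0  ⊔preds=⊥  new=[0,3]  stable
  step 2. node 1  ⊔preds=⊥  new=[-3,2]  stable
  step 3. node 2  ⊔preds=[-3,3]  new=[-3,1]  old=⊥  +wl: 

Least fixpoint reached:
  node 0: [0,3]
  node 1: [-3,2]
  node 2: [-3,1]

[-3,1]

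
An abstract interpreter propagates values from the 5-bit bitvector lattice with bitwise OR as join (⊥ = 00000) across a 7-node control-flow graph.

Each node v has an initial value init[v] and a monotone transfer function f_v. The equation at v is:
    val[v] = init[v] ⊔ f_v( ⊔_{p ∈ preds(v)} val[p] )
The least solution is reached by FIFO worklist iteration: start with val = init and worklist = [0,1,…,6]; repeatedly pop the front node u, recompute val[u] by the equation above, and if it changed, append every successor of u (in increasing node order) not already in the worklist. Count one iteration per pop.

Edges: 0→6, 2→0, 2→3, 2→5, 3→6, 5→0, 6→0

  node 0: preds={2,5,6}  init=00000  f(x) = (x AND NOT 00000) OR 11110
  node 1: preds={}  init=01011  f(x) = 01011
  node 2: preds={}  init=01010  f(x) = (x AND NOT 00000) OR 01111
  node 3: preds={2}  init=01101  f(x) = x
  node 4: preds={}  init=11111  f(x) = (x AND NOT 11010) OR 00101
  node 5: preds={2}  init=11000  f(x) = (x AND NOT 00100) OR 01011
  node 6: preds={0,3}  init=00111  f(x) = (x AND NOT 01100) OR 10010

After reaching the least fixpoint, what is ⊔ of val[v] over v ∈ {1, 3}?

Trace (8 dequeues):
  [1] u=0 | in 11111 | out 11111 | prev 00000 | push {}
  [2] u=1 | in 00000 | out 01011 | ==
  [3] u=2 | in 00000 | out 01111 | prev 01010 | push {0}
  [4] u=3 | in 01111 | out 01111 | prev 01101 | push {}
  [5] u=4 | in 00000 | out 11111 | ==
  [6] u=5 | in 01111 | out 11011 | prev 11000 | push {}
  [7] u=6 | in 11111 | out 10111 | prev 00111 | push {}
  [8] u=0 | in 11111 | out 11111 | ==

Converged values:
  [0] 11111
  [1] 01011
  [2] 01111
  [3] 01111
  [4] 11111
  [5] 11011
  [6] 10111

01111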